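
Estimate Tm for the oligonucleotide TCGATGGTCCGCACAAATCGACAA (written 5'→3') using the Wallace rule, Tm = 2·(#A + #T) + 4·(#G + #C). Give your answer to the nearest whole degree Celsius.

72°C

Base counts: A=8, T=4, G=5, C=7 (length 24).
Tm = 2·(8+4) + 4·(5+7) = 2·12 + 4·12 = 24 + 48 = 72°C.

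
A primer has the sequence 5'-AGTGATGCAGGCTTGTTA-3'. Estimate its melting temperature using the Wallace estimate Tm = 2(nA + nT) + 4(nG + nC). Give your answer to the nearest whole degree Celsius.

Base counts: A=4, T=6, G=6, C=2 (length 18).
Tm = 2·(4+6) + 4·(6+2) = 2·10 + 4·8 = 20 + 32 = 52°C.

52°C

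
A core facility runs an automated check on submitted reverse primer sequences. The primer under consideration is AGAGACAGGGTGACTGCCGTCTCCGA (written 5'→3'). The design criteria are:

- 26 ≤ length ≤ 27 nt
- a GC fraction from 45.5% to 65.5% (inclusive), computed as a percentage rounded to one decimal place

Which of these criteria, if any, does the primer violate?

Meets all criteria.

Base counts: A=6, T=4, G=9, C=7 (length 26).
length: length 26 ✓
GC content: GC 16/26 = 61.5% ✓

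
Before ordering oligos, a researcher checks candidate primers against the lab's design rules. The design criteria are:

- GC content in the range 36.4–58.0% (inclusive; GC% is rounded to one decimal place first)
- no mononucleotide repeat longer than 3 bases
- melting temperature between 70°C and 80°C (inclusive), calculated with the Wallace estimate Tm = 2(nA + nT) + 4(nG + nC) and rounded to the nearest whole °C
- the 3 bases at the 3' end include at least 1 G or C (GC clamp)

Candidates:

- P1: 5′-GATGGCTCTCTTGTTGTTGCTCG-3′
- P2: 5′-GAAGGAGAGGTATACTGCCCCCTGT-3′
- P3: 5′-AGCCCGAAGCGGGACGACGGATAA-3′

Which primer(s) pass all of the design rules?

P1 only.

P1 (23 nt, A=1 T=10 G=7 C=5): GC 12/23 = 52.2% ✓; longest run = 2 ✓; Tm = 2·11 + 4·12 = 70°C ✓; 3' end TCG has 2 G/C ✓ — passes.
P2 (25 nt, A=6 T=5 G=8 C=6): GC 14/25 = 56.0% ✓; longest run = 5, exceeds 3 ✗; Tm = 2·11 + 4·14 = 78°C ✓; 3' end TGT has 1 G/C ✓ — fails.
P3 (24 nt, A=8 T=1 G=9 C=6): GC 15/24 = 62.5%, outside 36.4–58.0% ✗; longest run = 3 ✓; Tm = 2·9 + 4·15 = 78°C ✓; 3' end TAA has 0 G/C, need ≥1 ✗ — fails.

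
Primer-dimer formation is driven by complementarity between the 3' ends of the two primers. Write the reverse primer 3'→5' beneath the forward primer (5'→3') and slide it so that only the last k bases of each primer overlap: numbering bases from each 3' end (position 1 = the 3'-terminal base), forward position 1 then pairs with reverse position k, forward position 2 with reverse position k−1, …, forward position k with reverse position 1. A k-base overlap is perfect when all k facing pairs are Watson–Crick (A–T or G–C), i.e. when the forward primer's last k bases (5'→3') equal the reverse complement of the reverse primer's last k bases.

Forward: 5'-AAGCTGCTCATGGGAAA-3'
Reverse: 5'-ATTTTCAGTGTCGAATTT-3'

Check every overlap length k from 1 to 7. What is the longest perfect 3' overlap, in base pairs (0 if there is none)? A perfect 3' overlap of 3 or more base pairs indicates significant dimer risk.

Longest perfect overlap: 3 complementary base pairs; significant dimer risk (threshold 3).

Last 7 bases (5'→3') — forward …TGGGAAA, reverse …CGAATTT.
Reverse complement of the reverse primer's last 7 bases: AAATTCG; its first k bases are the reverse complement of the reverse primer's last k bases, so a perfect k-base overlap needs the forward primer's last k bases to equal them.
Comparing (forward last k vs required): k=1: A vs A ✓; k=2: AA vs AA ✓; k=3: AAA vs AAA ✓; k=4: GAAA vs AAAT ✗; k=5: GGAAA vs AAATT ✗; k=6: GGGAAA vs AAATTC ✗; k=7: TGGGAAA vs AAATTCG ✗.
Perfect overlaps at k = 1, 2, 3; the largest is 3.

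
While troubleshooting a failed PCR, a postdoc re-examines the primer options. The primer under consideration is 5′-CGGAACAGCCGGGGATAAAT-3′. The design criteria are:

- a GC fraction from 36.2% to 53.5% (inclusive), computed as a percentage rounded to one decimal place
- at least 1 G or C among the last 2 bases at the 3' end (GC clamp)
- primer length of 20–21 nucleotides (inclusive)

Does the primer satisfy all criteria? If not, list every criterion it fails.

Fails: GC content, GC clamp.

Base counts: A=7, T=2, G=7, C=4 (length 20).
GC content: GC 11/20 = 55.0%, outside 36.2–53.5% ✗
GC clamp: 3' end AT has 0 G/C, need ≥1 ✗
length: length 20 ✓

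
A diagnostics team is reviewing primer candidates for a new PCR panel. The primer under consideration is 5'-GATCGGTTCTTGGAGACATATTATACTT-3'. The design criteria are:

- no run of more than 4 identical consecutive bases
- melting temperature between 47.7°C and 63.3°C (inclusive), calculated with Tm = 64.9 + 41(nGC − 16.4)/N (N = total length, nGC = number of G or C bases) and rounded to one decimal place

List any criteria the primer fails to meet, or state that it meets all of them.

Base counts: A=7, T=11, G=6, C=4 (length 28).
homopolymer run: longest run = 2 ✓
Tm: Tm = 64.9 + 41·(10 − 16.4)/28 = 55.5°C ✓

Meets all criteria.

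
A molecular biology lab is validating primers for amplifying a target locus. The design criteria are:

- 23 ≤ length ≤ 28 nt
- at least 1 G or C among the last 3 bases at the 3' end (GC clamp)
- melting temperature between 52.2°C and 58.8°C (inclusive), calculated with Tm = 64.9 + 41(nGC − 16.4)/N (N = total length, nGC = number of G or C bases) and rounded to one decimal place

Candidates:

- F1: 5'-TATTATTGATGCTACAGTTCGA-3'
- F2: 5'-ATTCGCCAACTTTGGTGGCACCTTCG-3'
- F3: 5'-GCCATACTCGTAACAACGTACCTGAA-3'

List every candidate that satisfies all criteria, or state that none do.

F3 only.

F1 (22 nt, A=6 T=9 G=4 C=3): length 22, outside 23–28 ✗; 3' end CGA has 2 G/C ✓; Tm = 64.9 + 41·(7 − 16.4)/22 = 47.4°C, outside 52.2–58.8°C ✗ — fails.
F2 (26 nt, A=4 T=8 G=6 C=8): length 26 ✓; 3' end TCG has 2 G/C ✓; Tm = 64.9 + 41·(14 − 16.4)/26 = 61.1°C, outside 52.2–58.8°C ✗ — fails.
F3 (26 nt, A=9 T=5 G=4 C=8): length 26 ✓; 3' end GAA has 1 G/C ✓; Tm = 64.9 + 41·(12 − 16.4)/26 = 58.0°C ✓ — passes.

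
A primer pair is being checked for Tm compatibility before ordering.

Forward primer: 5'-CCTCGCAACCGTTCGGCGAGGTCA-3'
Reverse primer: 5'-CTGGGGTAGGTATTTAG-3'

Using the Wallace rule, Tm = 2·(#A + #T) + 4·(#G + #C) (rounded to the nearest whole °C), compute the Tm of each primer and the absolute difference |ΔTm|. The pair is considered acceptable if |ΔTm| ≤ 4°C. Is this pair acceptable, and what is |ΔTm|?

Forward: A=4 T=4 G=7 C=9 → Tm = 2·8 + 4·16 = 80°C.
Reverse: A=3 T=6 G=7 C=1 → Tm = 2·9 + 4·8 = 50°C.
|ΔTm| = |80 − 50| = 30°C, > 4°C.

|ΔTm| = 30°C; the pair is not acceptable.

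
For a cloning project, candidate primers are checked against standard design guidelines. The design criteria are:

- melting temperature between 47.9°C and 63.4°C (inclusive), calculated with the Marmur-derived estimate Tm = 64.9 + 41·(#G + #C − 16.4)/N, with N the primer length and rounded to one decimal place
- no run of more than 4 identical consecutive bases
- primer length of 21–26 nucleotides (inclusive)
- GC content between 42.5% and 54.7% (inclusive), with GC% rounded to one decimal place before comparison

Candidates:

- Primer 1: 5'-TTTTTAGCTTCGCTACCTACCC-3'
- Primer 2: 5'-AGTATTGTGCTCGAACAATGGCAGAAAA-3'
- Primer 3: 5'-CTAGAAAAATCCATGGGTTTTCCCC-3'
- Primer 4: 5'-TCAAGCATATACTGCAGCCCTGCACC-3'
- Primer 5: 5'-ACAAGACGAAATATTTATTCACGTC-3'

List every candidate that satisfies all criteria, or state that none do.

Primer 1 (22 nt, A=3 T=9 G=2 C=8): Tm = 64.9 + 41·(10 − 16.4)/22 = 53.0°C ✓; longest run = 5, exceeds 4 ✗; length 22 ✓; GC 10/22 = 45.5% ✓ — fails.
Primer 2 (28 nt, A=11 T=6 G=7 C=4): Tm = 64.9 + 41·(11 − 16.4)/28 = 57.0°C ✓; longest run = 4 ✓; length 28, outside 21–26 ✗; GC 11/28 = 39.3%, outside 42.5–54.7% ✗ — fails.
Primer 3 (25 nt, A=7 T=7 G=4 C=7): Tm = 64.9 + 41·(11 − 16.4)/25 = 56.0°C ✓; longest run = 5, exceeds 4 ✗; length 25 ✓; GC 11/25 = 44.0% ✓ — fails.
Primer 4 (26 nt, A=7 T=5 G=4 C=10): Tm = 64.9 + 41·(14 − 16.4)/26 = 61.1°C ✓; longest run = 3 ✓; length 26 ✓; GC 14/26 = 53.8% ✓ — passes.
Primer 5 (25 nt, A=10 T=7 G=3 C=5): Tm = 64.9 + 41·(8 − 16.4)/25 = 51.1°C ✓; longest run = 3 ✓; length 25 ✓; GC 8/25 = 32.0%, outside 42.5–54.7% ✗ — fails.

Primer 4 only.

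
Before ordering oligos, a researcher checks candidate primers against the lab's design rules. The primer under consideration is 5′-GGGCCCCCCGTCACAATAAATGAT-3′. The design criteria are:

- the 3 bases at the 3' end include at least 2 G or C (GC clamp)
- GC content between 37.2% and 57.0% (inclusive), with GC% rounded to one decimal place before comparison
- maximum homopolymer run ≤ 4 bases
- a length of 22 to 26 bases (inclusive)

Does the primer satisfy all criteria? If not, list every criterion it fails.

Base counts: A=7, T=4, G=5, C=8 (length 24).
GC clamp: 3' end GAT has 1 G/C, need ≥2 ✗
GC content: GC 13/24 = 54.2% ✓
homopolymer run: longest run = 6, exceeds 4 ✗
length: length 24 ✓

Fails: GC clamp, homopolymer run.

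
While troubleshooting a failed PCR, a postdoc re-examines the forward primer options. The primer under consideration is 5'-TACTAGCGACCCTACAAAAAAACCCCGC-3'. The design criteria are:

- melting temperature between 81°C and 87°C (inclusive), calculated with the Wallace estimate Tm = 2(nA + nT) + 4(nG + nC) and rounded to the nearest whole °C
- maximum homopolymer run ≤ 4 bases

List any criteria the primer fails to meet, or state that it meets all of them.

Base counts: A=11, T=3, G=3, C=11 (length 28).
Tm: Tm = 2·14 + 4·14 = 84°C ✓
homopolymer run: longest run = 7, exceeds 4 ✗

Fails: homopolymer run.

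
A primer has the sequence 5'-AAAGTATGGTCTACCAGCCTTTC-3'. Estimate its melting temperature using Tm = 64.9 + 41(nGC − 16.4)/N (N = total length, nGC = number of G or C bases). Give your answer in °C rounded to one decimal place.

Base counts: A=6, T=7, G=4, C=6; G+C = 10, N = 23.
Tm = 64.9 + 41·(10 − 16.4)/23 = 64.9 + -262.40/23 = 53.5°C.

53.5°C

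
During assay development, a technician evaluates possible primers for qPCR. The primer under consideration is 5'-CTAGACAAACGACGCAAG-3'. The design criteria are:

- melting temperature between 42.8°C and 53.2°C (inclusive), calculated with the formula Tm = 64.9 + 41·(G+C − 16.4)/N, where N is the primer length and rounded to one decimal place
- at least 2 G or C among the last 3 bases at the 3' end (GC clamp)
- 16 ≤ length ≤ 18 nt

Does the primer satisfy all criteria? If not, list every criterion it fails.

Fails: GC clamp.

Base counts: A=8, T=1, G=4, C=5 (length 18).
Tm: Tm = 64.9 + 41·(9 − 16.4)/18 = 48.0°C ✓
GC clamp: 3' end AAG has 1 G/C, need ≥2 ✗
length: length 18 ✓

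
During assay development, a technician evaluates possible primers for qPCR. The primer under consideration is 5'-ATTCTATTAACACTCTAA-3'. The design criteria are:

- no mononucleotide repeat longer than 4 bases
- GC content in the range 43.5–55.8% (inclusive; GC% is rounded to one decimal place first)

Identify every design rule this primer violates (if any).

Fails: GC content.

Base counts: A=7, T=7, G=0, C=4 (length 18).
homopolymer run: longest run = 2 ✓
GC content: GC 4/18 = 22.2%, outside 43.5–55.8% ✗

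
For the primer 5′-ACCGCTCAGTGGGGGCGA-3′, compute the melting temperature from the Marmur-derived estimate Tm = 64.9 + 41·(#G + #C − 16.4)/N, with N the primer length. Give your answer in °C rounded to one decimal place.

Base counts: A=3, T=2, G=8, C=5; G+C = 13, N = 18.
Tm = 64.9 + 41·(13 − 16.4)/18 = 64.9 + -139.40/18 = 57.2°C.

57.2°C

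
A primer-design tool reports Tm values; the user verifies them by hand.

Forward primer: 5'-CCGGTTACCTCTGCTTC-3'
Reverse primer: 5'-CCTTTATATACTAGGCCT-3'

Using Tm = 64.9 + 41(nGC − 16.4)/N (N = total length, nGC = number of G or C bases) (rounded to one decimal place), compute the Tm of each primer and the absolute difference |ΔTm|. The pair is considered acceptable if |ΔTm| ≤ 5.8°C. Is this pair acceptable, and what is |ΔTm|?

Forward: G+C = 10, N = 17 → Tm = 64.9 + 41·(10 − 16.4)/17 = 49.5°C.
Reverse: G+C = 7, N = 18 → Tm = 64.9 + 41·(7 − 16.4)/18 = 43.5°C.
|ΔTm| = |49.5 − 43.5| = 6.0°C, > 5.8°C.

|ΔTm| = 6.0°C; the pair is not acceptable.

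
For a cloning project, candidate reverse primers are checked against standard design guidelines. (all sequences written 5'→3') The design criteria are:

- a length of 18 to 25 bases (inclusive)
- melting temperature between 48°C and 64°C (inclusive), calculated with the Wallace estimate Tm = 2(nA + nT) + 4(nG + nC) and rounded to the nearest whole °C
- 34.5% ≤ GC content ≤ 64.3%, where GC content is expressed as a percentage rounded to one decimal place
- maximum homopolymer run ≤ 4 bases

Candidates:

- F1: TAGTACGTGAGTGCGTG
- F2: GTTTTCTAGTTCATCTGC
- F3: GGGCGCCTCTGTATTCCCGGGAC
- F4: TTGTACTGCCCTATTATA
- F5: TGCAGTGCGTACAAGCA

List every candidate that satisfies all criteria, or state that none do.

F1 (17 nt, A=3 T=5 G=7 C=2): length 17, outside 18–25 ✗; Tm = 2·8 + 4·9 = 52°C ✓; GC 9/17 = 52.9% ✓; longest run = 1 ✓ — fails.
F2 (18 nt, A=2 T=9 G=3 C=4): length 18 ✓; Tm = 2·11 + 4·7 = 50°C ✓; GC 7/18 = 38.9% ✓; longest run = 4 ✓ — passes.
F3 (23 nt, A=2 T=5 G=8 C=8): length 23 ✓; Tm = 2·7 + 4·16 = 78°C, outside 48–64°C ✗; GC 16/23 = 69.6%, outside 34.5–64.3% ✗; longest run = 3 ✓ — fails.
F4 (18 nt, A=4 T=8 G=2 C=4): length 18 ✓; Tm = 2·12 + 4·6 = 48°C ✓; GC 6/18 = 33.3%, outside 34.5–64.3% ✗; longest run = 3 ✓ — fails.
F5 (17 nt, A=5 T=3 G=5 C=4): length 17, outside 18–25 ✗; Tm = 2·8 + 4·9 = 52°C ✓; GC 9/17 = 52.9% ✓; longest run = 2 ✓ — fails.

F2 only.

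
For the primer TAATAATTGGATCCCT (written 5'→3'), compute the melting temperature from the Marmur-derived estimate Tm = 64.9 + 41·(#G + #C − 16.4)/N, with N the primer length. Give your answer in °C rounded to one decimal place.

35.7°C

Base counts: A=5, T=6, G=2, C=3; G+C = 5, N = 16.
Tm = 64.9 + 41·(5 − 16.4)/16 = 64.9 + -467.40/16 = 35.7°C.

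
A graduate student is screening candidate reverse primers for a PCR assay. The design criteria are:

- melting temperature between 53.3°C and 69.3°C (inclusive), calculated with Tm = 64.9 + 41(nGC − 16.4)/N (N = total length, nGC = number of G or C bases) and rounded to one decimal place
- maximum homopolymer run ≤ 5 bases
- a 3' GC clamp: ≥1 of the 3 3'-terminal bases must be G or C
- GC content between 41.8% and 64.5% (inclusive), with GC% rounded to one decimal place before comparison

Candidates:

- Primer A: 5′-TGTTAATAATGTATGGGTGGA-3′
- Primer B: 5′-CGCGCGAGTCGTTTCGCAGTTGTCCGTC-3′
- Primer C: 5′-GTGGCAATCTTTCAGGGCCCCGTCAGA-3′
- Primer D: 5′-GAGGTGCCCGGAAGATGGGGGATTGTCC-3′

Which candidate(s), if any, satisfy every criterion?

Primer A (21 nt, A=6 T=8 G=7 C=0): Tm = 64.9 + 41·(7 − 16.4)/21 = 46.5°C, outside 53.3–69.3°C ✗; longest run = 3 ✓; 3' end GGA has 2 G/C ✓; GC 7/21 = 33.3%, outside 41.8–64.5% ✗ — fails.
Primer B (28 nt, A=2 T=8 G=9 C=9): Tm = 64.9 + 41·(18 − 16.4)/28 = 67.2°C ✓; longest run = 3 ✓; 3' end GTC has 2 G/C ✓; GC 18/28 = 64.3% ✓ — passes.
Primer C (27 nt, A=5 T=6 G=8 C=8): Tm = 64.9 + 41·(16 − 16.4)/27 = 64.3°C ✓; longest run = 4 ✓; 3' end AGA has 1 G/C ✓; GC 16/27 = 59.3% ✓ — passes.
Primer D (28 nt, A=5 T=5 G=13 C=5): Tm = 64.9 + 41·(18 − 16.4)/28 = 67.2°C ✓; longest run = 5 ✓; 3' end TCC has 2 G/C ✓; GC 18/28 = 64.3% ✓ — passes.

Primer B, Primer C and Primer D.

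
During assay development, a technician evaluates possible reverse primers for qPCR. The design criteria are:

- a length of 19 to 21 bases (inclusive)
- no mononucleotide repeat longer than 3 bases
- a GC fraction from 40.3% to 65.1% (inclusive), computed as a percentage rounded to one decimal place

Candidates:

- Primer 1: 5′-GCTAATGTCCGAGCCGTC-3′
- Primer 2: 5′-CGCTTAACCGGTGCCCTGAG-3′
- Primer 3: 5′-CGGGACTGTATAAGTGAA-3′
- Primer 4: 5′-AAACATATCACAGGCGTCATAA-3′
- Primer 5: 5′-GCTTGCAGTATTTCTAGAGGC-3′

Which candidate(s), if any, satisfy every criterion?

Primer 1 (18 nt, A=3 T=4 G=5 C=6): length 18, outside 19–21 ✗; longest run = 2 ✓; GC 11/18 = 61.1% ✓ — fails.
Primer 2 (20 nt, A=3 T=4 G=6 C=7): length 20 ✓; longest run = 3 ✓; GC 13/20 = 65.0% ✓ — passes.
Primer 3 (18 nt, A=6 T=4 G=6 C=2): length 18, outside 19–21 ✗; longest run = 3 ✓; GC 8/18 = 44.4% ✓ — fails.
Primer 4 (22 nt, A=10 T=4 G=3 C=5): length 22, outside 19–21 ✗; longest run = 3 ✓; GC 8/22 = 36.4%, outside 40.3–65.1% ✗ — fails.
Primer 5 (21 nt, A=4 T=7 G=6 C=4): length 21 ✓; longest run = 3 ✓; GC 10/21 = 47.6% ✓ — passes.

Primer 2 and Primer 5.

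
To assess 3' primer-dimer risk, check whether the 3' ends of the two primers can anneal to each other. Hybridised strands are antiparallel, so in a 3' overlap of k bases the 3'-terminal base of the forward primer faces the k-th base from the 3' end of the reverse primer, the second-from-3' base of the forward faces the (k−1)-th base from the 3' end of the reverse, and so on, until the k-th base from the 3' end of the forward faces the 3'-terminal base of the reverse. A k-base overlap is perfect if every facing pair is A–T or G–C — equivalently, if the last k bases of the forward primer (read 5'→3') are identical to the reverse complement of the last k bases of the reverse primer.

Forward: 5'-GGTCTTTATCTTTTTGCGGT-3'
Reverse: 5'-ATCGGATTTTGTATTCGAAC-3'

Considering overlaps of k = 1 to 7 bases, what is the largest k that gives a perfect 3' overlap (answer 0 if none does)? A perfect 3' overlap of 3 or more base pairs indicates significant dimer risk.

Longest perfect overlap: 2 complementary base pairs; below the dimer-risk threshold (threshold 3).

Last 7 bases (5'→3') — forward …TTGCGGT, reverse …TTCGAAC.
Reverse complement of the reverse primer's last 7 bases: GTTCGAA; its first k bases are the reverse complement of the reverse primer's last k bases, so a perfect k-base overlap needs the forward primer's last k bases to equal them.
Comparing (forward last k vs required): k=1: T vs G ✗; k=2: GT vs GT ✓; k=3: GGT vs GTT ✗; k=4: CGGT vs GTTC ✗; k=5: GCGGT vs GTTCG ✗; k=6: TGCGGT vs GTTCGA ✗; k=7: TTGCGGT vs GTTCGAA ✗.
Only k = 2 is perfect, so the longest perfect 3' overlap is 2.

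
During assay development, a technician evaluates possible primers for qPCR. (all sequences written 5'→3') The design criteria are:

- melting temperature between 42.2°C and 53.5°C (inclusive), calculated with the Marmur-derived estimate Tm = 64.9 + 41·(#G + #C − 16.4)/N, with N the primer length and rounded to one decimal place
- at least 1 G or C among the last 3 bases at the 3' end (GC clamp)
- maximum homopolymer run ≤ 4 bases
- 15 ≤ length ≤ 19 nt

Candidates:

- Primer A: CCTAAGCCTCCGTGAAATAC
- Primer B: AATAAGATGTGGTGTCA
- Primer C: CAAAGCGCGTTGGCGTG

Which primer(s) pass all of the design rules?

Primer A (20 nt, A=6 T=4 G=3 C=7): Tm = 64.9 + 41·(10 − 16.4)/20 = 51.8°C ✓; 3' end TAC has 1 G/C ✓; longest run = 3 ✓; length 20, outside 15–19 ✗ — fails.
Primer B (17 nt, A=6 T=5 G=5 C=1): Tm = 64.9 + 41·(6 − 16.4)/17 = 39.8°C, outside 42.2–53.5°C ✗; 3' end TCA has 1 G/C ✓; longest run = 2 ✓; length 17 ✓ — fails.
Primer C (17 nt, A=3 T=3 G=7 C=4): Tm = 64.9 + 41·(11 − 16.4)/17 = 51.9°C ✓; 3' end GTG has 2 G/C ✓; longest run = 3 ✓; length 17 ✓ — passes.

Primer C only.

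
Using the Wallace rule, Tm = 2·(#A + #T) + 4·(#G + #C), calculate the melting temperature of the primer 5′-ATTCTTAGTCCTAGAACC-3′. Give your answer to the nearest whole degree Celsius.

Base counts: A=5, T=6, G=2, C=5 (length 18).
Tm = 2·(5+6) + 4·(2+5) = 2·11 + 4·7 = 22 + 28 = 50°C.

50°C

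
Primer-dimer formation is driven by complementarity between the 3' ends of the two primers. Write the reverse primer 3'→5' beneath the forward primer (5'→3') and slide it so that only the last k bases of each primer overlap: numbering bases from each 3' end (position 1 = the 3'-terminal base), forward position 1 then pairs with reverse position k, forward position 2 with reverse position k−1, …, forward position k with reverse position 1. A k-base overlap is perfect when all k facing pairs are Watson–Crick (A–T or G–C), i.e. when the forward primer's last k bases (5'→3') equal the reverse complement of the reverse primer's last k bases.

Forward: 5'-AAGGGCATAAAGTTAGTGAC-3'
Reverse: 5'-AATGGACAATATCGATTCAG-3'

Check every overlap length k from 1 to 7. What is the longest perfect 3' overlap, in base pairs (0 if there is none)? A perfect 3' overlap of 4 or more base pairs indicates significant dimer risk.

Longest perfect overlap: 1 complementary base pair; below the dimer-risk threshold (threshold 4).

Last 7 bases (5'→3') — forward …TAGTGAC, reverse …GATTCAG.
Reverse complement of the reverse primer's last 7 bases: CTGAATC; its first k bases are the reverse complement of the reverse primer's last k bases, so a perfect k-base overlap needs the forward primer's last k bases to equal them.
Comparing (forward last k vs required): k=1: C vs C ✓; k=2: AC vs CT ✗; k=3: GAC vs CTG ✗; k=4: TGAC vs CTGA ✗; k=5: GTGAC vs CTGAA ✗; k=6: AGTGAC vs CTGAAT ✗; k=7: TAGTGAC vs CTGAATC ✗.
Only k = 1 is perfect, so the longest perfect 3' overlap is 1.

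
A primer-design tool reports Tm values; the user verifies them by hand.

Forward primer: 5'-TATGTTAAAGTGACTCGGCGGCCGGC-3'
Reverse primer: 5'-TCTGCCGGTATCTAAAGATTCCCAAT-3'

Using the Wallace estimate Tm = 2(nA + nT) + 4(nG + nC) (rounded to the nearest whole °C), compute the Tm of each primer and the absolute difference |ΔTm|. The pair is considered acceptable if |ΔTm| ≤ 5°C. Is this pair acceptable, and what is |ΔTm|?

Forward: A=5 T=6 G=9 C=6 → Tm = 2·11 + 4·15 = 82°C.
Reverse: A=7 T=8 G=4 C=7 → Tm = 2·15 + 4·11 = 74°C.
|ΔTm| = |82 − 74| = 8°C, > 5°C.

|ΔTm| = 8°C; the pair is not acceptable.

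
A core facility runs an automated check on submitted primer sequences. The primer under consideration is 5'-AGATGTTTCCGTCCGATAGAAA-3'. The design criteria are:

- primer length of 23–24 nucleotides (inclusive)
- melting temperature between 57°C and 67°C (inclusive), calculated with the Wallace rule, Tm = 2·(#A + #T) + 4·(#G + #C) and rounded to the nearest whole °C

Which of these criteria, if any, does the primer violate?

Base counts: A=7, T=6, G=5, C=4 (length 22).
length: length 22, outside 23–24 ✗
Tm: Tm = 2·13 + 4·9 = 62°C ✓

Fails: length.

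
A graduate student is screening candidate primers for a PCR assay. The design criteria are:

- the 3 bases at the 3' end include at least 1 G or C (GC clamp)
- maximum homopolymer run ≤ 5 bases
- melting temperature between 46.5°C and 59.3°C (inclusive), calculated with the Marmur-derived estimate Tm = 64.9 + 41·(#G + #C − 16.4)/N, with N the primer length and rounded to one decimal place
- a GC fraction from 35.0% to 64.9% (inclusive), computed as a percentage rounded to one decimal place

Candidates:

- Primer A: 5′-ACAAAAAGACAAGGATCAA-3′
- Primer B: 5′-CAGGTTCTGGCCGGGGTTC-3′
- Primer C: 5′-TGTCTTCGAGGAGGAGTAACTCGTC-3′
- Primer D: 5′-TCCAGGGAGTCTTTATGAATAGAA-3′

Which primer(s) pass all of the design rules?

Primer A (19 nt, A=12 T=1 G=3 C=3): 3' end CAA has 1 G/C ✓; longest run = 5 ✓; Tm = 64.9 + 41·(6 − 16.4)/19 = 42.5°C, outside 46.5–59.3°C ✗; GC 6/19 = 31.6%, outside 35.0–64.9% ✗ — fails.
Primer B (19 nt, A=1 T=5 G=8 C=5): 3' end TTC has 1 G/C ✓; longest run = 4 ✓; Tm = 64.9 + 41·(13 − 16.4)/19 = 57.6°C ✓; GC 13/19 = 68.4%, outside 35.0–64.9% ✗ — fails.
Primer C (25 nt, A=5 T=7 G=8 C=5): 3' end GTC has 2 G/C ✓; longest run = 2 ✓; Tm = 64.9 + 41·(13 − 16.4)/25 = 59.3°C ✓; GC 13/25 = 52.0% ✓ — passes.
Primer D (24 nt, A=8 T=7 G=6 C=3): 3' end GAA has 1 G/C ✓; longest run = 3 ✓; Tm = 64.9 + 41·(9 − 16.4)/24 = 52.3°C ✓; GC 9/24 = 37.5% ✓ — passes.

Primer C and Primer D.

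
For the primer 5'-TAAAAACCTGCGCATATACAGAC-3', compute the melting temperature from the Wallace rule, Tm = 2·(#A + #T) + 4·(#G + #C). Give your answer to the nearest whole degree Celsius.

Base counts: A=10, T=4, G=3, C=6 (length 23).
Tm = 2·(10+4) + 4·(3+6) = 2·14 + 4·9 = 28 + 36 = 64°C.

64°C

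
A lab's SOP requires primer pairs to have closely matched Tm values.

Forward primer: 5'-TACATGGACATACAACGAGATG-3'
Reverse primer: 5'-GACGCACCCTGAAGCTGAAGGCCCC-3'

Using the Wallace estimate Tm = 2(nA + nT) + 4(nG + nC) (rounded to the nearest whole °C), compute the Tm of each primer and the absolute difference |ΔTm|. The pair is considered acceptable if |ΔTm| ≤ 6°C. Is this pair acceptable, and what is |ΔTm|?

|ΔTm| = 22°C; the pair is not acceptable.

Forward: A=9 T=4 G=5 C=4 → Tm = 2·13 + 4·9 = 62°C.
Reverse: A=6 T=2 G=7 C=10 → Tm = 2·8 + 4·17 = 84°C.
|ΔTm| = |62 − 84| = 22°C, > 6°C.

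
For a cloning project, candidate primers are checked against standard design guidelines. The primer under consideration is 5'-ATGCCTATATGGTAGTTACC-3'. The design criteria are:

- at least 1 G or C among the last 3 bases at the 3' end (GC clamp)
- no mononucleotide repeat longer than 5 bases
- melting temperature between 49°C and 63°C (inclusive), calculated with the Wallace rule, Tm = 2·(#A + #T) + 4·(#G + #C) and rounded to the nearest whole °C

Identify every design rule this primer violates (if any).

Base counts: A=5, T=7, G=4, C=4 (length 20).
GC clamp: 3' end ACC has 2 G/C ✓
homopolymer run: longest run = 2 ✓
Tm: Tm = 2·12 + 4·8 = 56°C ✓

Meets all criteria.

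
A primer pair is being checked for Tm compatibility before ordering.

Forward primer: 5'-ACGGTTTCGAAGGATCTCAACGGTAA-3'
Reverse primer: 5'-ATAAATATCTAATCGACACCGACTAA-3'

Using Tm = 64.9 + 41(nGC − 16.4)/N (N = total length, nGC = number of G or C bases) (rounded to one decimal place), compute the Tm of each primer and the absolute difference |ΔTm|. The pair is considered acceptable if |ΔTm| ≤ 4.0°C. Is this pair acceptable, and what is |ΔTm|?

|ΔTm| = 6.3°C; the pair is not acceptable.

Forward: G+C = 12, N = 26 → Tm = 64.9 + 41·(12 − 16.4)/26 = 58.0°C.
Reverse: G+C = 8, N = 26 → Tm = 64.9 + 41·(8 − 16.4)/26 = 51.7°C.
|ΔTm| = |58.0 − 51.7| = 6.3°C, > 4.0°C.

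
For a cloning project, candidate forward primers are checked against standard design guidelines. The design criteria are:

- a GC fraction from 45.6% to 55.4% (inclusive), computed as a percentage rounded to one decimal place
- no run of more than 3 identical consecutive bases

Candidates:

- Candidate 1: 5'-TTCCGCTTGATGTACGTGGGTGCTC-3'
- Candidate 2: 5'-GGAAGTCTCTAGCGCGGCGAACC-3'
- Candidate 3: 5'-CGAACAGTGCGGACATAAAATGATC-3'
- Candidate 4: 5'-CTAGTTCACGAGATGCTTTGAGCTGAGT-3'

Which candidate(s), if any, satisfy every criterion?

Candidate 4 only.

Candidate 1 (25 nt, A=2 T=9 G=8 C=6): GC 14/25 = 56.0%, outside 45.6–55.4% ✗; longest run = 3 ✓ — fails.
Candidate 2 (23 nt, A=5 T=3 G=8 C=7): GC 15/23 = 65.2%, outside 45.6–55.4% ✗; longest run = 2 ✓ — fails.
Candidate 3 (25 nt, A=10 T=4 G=6 C=5): GC 11/25 = 44.0%, outside 45.6–55.4% ✗; longest run = 4, exceeds 3 ✗ — fails.
Candidate 4 (28 nt, A=6 T=9 G=8 C=5): GC 13/28 = 46.4% ✓; longest run = 3 ✓ — passes.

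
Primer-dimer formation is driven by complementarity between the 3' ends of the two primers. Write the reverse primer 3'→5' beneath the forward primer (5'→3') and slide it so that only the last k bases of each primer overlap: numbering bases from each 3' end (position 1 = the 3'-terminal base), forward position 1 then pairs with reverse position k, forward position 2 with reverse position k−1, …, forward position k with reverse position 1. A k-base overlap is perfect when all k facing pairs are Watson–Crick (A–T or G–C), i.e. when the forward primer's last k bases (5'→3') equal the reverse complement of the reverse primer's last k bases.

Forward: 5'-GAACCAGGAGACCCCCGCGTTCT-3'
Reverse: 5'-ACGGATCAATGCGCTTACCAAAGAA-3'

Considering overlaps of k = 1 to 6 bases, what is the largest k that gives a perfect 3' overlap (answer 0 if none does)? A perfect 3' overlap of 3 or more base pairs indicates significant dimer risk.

Longest perfect overlap: 4 complementary base pairs; significant dimer risk (threshold 3).

Last 6 bases (5'→3') — forward …CGTTCT, reverse …AAAGAA.
Reverse complement of the reverse primer's last 6 bases: TTCTTT; its first k bases are the reverse complement of the reverse primer's last k bases, so a perfect k-base overlap needs the forward primer's last k bases to equal them.
Comparing (forward last k vs required): k=1: T vs T ✓; k=2: CT vs TT ✗; k=3: TCT vs TTC ✗; k=4: TTCT vs TTCT ✓; k=5: GTTCT vs TTCTT ✗; k=6: CGTTCT vs TTCTTT ✗.
Perfect overlaps at k = 1, 4; the largest is 4.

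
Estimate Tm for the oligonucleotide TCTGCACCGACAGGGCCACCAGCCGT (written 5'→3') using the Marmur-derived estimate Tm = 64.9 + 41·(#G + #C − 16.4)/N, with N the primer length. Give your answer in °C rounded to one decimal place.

67.4°C

Base counts: A=5, T=3, G=7, C=11; G+C = 18, N = 26.
Tm = 64.9 + 41·(18 − 16.4)/26 = 64.9 + 65.60/26 = 67.4°C.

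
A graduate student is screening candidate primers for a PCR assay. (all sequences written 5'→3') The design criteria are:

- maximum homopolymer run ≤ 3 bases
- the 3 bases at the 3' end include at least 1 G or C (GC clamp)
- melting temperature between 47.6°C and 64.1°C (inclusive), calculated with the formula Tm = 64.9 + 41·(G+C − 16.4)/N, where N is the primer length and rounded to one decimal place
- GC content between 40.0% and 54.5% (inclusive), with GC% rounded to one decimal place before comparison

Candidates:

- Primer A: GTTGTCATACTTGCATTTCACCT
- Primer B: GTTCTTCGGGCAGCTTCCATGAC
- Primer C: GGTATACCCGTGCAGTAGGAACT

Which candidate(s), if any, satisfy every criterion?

Primer C only.

Primer A (23 nt, A=4 T=10 G=3 C=6): longest run = 3 ✓; 3' end CCT has 2 G/C ✓; Tm = 64.9 + 41·(9 − 16.4)/23 = 51.7°C ✓; GC 9/23 = 39.1%, outside 40.0–54.5% ✗ — fails.
Primer B (23 nt, A=3 T=7 G=6 C=7): longest run = 3 ✓; 3' end GAC has 2 G/C ✓; Tm = 64.9 + 41·(13 − 16.4)/23 = 58.8°C ✓; GC 13/23 = 56.5%, outside 40.0–54.5% ✗ — fails.
Primer C (23 nt, A=6 T=5 G=7 C=5): longest run = 3 ✓; 3' end ACT has 1 G/C ✓; Tm = 64.9 + 41·(12 − 16.4)/23 = 57.1°C ✓; GC 12/23 = 52.2% ✓ — passes.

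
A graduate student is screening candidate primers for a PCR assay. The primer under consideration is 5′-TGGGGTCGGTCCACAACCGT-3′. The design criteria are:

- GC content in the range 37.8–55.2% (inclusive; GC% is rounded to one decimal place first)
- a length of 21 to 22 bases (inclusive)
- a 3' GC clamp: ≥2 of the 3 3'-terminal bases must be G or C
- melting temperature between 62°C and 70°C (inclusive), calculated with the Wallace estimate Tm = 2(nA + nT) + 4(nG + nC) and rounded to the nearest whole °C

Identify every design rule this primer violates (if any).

Base counts: A=3, T=4, G=7, C=6 (length 20).
GC content: GC 13/20 = 65.0%, outside 37.8–55.2% ✗
length: length 20, outside 21–22 ✗
GC clamp: 3' end CGT has 2 G/C ✓
Tm: Tm = 2·7 + 4·13 = 66°C ✓

Fails: GC content, length.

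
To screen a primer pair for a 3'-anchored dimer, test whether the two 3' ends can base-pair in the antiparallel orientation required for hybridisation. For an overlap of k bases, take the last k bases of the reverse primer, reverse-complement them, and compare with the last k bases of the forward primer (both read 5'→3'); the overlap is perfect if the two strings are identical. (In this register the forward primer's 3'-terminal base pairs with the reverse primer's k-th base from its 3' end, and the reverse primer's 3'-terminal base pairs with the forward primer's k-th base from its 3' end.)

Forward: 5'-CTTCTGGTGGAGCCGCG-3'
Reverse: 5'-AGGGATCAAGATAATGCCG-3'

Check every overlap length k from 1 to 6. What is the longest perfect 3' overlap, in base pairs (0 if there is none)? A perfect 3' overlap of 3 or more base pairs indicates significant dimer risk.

Last 6 bases (5'→3') — forward …GCCGCG, reverse …ATGCCG.
Reverse complement of the reverse primer's last 6 bases: CGGCAT; its first k bases are the reverse complement of the reverse primer's last k bases, so a perfect k-base overlap needs the forward primer's last k bases to equal them.
Comparing (forward last k vs required): k=1: G vs C ✗; k=2: CG vs CG ✓; k=3: GCG vs CGG ✗; k=4: CGCG vs CGGC ✗; k=5: CCGCG vs CGGCA ✗; k=6: GCCGCG vs CGGCAT ✗.
Only k = 2 is perfect, so the longest perfect 3' overlap is 2.

Longest perfect overlap: 2 complementary base pairs; below the dimer-risk threshold (threshold 3).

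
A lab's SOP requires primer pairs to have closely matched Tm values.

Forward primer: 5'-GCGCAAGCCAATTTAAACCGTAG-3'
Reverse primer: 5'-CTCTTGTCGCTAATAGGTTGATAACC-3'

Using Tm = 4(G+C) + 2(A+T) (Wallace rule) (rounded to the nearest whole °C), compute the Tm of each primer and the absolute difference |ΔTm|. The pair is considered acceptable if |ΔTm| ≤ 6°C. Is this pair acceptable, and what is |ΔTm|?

|ΔTm| = 6°C; the pair is acceptable.

Forward: A=8 T=4 G=5 C=6 → Tm = 2·12 + 4·11 = 68°C.
Reverse: A=6 T=9 G=5 C=6 → Tm = 2·15 + 4·11 = 74°C.
|ΔTm| = |68 − 74| = 6°C, ≤ 6°C.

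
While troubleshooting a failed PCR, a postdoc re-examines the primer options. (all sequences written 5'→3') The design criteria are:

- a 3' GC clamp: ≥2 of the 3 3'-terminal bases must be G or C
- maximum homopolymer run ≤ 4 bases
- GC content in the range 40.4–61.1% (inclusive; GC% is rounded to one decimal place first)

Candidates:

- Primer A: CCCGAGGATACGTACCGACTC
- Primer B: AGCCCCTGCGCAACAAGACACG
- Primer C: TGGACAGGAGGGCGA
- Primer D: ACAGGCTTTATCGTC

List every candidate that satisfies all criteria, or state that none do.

Primer D only.

Primer A (21 nt, A=5 T=3 G=5 C=8): 3' end CTC has 2 G/C ✓; longest run = 3 ✓; GC 13/21 = 61.9%, outside 40.4–61.1% ✗ — fails.
Primer B (22 nt, A=7 T=1 G=5 C=9): 3' end ACG has 2 G/C ✓; longest run = 4 ✓; GC 14/22 = 63.6%, outside 40.4–61.1% ✗ — fails.
Primer C (15 nt, A=4 T=1 G=8 C=2): 3' end CGA has 2 G/C ✓; longest run = 3 ✓; GC 10/15 = 66.7%, outside 40.4–61.1% ✗ — fails.
Primer D (15 nt, A=3 T=5 G=3 C=4): 3' end GTC has 2 G/C ✓; longest run = 3 ✓; GC 7/15 = 46.7% ✓ — passes.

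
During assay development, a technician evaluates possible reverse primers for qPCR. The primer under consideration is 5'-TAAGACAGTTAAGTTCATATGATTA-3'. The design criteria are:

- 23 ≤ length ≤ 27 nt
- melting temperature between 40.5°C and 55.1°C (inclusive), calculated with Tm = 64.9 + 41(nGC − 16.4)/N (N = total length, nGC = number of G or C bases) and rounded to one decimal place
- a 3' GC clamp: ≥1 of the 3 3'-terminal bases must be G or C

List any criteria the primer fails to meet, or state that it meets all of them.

Fails: GC clamp.

Base counts: A=10, T=9, G=4, C=2 (length 25).
length: length 25 ✓
Tm: Tm = 64.9 + 41·(6 − 16.4)/25 = 47.8°C ✓
GC clamp: 3' end TTA has 0 G/C, need ≥1 ✗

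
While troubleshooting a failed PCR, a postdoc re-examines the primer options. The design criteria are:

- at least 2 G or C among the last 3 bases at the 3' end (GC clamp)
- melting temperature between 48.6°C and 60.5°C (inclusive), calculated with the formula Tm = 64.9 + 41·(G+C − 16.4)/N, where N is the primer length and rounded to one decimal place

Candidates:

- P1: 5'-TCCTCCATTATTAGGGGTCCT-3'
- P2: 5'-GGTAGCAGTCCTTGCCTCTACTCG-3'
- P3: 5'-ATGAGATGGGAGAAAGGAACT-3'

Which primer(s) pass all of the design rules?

P1 (21 nt, A=3 T=8 G=4 C=6): 3' end CCT has 2 G/C ✓; Tm = 64.9 + 41·(10 − 16.4)/21 = 52.4°C ✓ — passes.
P2 (24 nt, A=3 T=7 G=6 C=8): 3' end TCG has 2 G/C ✓; Tm = 64.9 + 41·(14 − 16.4)/24 = 60.8°C, outside 48.6–60.5°C ✗ — fails.
P3 (21 nt, A=9 T=3 G=8 C=1): 3' end ACT has 1 G/C, need ≥2 ✗; Tm = 64.9 + 41·(9 − 16.4)/21 = 50.5°C ✓ — fails.

P1 only.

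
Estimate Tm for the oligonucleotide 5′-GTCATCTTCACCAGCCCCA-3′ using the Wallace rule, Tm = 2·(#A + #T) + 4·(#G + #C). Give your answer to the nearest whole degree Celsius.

60°C

Base counts: A=4, T=4, G=2, C=9 (length 19).
Tm = 2·(4+4) + 4·(2+9) = 2·8 + 4·11 = 16 + 44 = 60°C.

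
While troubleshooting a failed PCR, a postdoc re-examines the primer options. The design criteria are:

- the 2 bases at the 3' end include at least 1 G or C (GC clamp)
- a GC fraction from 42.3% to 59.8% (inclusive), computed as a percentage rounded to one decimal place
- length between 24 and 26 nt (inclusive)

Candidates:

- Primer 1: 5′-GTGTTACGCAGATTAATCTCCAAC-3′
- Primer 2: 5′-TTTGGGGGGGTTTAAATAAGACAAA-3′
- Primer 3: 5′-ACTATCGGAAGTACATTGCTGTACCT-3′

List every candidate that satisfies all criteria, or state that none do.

Primer 1 (24 nt, A=7 T=7 G=4 C=6): 3' end AC has 1 G/C ✓; GC 10/24 = 41.7%, outside 42.3–59.8% ✗; length 24 ✓ — fails.
Primer 2 (25 nt, A=9 T=7 G=8 C=1): 3' end AA has 0 G/C, need ≥1 ✗; GC 9/25 = 36.0%, outside 42.3–59.8% ✗; length 25 ✓ — fails.
Primer 3 (26 nt, A=7 T=8 G=5 C=6): 3' end CT has 1 G/C ✓; GC 11/26 = 42.3% ✓; length 26 ✓ — passes.

Primer 3 only.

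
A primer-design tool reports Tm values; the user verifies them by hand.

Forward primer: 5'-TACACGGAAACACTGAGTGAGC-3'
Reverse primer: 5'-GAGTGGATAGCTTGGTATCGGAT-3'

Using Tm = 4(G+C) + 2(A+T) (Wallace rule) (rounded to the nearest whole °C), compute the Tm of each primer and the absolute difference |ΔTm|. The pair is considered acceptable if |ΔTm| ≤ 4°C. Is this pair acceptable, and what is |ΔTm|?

|ΔTm| = 2°C; the pair is acceptable.

Forward: A=8 T=3 G=6 C=5 → Tm = 2·11 + 4·11 = 66°C.
Reverse: A=5 T=7 G=9 C=2 → Tm = 2·12 + 4·11 = 68°C.
|ΔTm| = |66 − 68| = 2°C, ≤ 4°C.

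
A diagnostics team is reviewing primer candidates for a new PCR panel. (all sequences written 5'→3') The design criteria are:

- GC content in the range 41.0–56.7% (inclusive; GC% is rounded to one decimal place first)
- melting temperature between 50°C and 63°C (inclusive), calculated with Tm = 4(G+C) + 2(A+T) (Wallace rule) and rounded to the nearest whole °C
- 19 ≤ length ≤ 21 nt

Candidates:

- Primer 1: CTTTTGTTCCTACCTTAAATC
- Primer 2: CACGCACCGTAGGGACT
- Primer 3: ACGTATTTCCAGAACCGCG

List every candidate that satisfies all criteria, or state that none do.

Primer 3 only.

Primer 1 (21 nt, A=4 T=10 G=1 C=6): GC 7/21 = 33.3%, outside 41.0–56.7% ✗; Tm = 2·14 + 4·7 = 56°C ✓; length 21 ✓ — fails.
Primer 2 (17 nt, A=4 T=2 G=5 C=6): GC 11/17 = 64.7%, outside 41.0–56.7% ✗; Tm = 2·6 + 4·11 = 56°C ✓; length 17, outside 19–21 ✗ — fails.
Primer 3 (19 nt, A=5 T=4 G=4 C=6): GC 10/19 = 52.6% ✓; Tm = 2·9 + 4·10 = 58°C ✓; length 19 ✓ — passes.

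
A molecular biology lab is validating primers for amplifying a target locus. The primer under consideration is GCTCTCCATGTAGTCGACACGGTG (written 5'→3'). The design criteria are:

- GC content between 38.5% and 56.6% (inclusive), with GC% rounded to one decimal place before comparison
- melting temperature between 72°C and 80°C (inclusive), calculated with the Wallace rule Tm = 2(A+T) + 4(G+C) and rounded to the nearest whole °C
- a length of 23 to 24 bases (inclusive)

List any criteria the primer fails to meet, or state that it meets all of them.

Fails: GC content.

Base counts: A=4, T=6, G=7, C=7 (length 24).
GC content: GC 14/24 = 58.3%, outside 38.5–56.6% ✗
Tm: Tm = 2·10 + 4·14 = 76°C ✓
length: length 24 ✓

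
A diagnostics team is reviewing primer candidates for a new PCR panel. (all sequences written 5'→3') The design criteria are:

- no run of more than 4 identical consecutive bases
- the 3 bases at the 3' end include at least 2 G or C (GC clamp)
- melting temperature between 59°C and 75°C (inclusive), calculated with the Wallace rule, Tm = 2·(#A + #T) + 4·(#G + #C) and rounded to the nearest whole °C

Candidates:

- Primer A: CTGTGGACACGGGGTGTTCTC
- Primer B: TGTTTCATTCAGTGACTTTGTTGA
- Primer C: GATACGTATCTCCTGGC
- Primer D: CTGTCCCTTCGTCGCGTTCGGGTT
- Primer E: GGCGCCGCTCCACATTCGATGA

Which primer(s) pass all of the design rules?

Primer A (21 nt, A=2 T=6 G=8 C=5): longest run = 4 ✓; 3' end CTC has 2 G/C ✓; Tm = 2·8 + 4·13 = 68°C ✓ — passes.
Primer B (24 nt, A=4 T=12 G=5 C=3): longest run = 3 ✓; 3' end TGA has 1 G/C, need ≥2 ✗; Tm = 2·16 + 4·8 = 64°C ✓ — fails.
Primer C (17 nt, A=3 T=5 G=4 C=5): longest run = 2 ✓; 3' end GGC has 3 G/C ✓; Tm = 2·8 + 4·9 = 52°C, outside 59–75°C ✗ — fails.
Primer D (24 nt, A=0 T=9 G=7 C=8): longest run = 3 ✓; 3' end GTT has 1 G/C, need ≥2 ✗; Tm = 2·9 + 4·15 = 78°C, outside 59–75°C ✗ — fails.
Primer E (22 nt, A=4 T=4 G=6 C=8): longest run = 2 ✓; 3' end TGA has 1 G/C, need ≥2 ✗; Tm = 2·8 + 4·14 = 72°C ✓ — fails.

Primer A only.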